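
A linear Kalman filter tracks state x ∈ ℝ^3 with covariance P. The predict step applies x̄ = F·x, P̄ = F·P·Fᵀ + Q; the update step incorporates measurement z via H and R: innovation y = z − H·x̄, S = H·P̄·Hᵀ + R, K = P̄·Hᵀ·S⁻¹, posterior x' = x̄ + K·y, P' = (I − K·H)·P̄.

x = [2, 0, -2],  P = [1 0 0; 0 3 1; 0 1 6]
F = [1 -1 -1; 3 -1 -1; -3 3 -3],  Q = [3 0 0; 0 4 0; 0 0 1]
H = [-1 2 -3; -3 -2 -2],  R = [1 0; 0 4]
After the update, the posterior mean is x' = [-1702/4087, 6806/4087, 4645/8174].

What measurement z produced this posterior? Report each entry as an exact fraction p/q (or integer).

x̄ = F·x = [4, 8, 0]
P̄ = F·P·Fᵀ + Q = [15 14 6; 14 24 0; 6 0 73]
S = H·P̄·Hᵀ + R = [749 397; 397 767]
K = P̄·Hᵀ·S⁻¹ = [4985/69479 -10280/69479; 30904/208437 -40454/208437; -107467/416874 -33511/416874]
x' − x̄ = [-18050/4087, -25890/4087, 4645/8174] = K·y
y = (KᵀK)⁻¹·Kᵀ·(x' − x̄) = [-10, 25]
z = y + H·x̄ = [-10, 25] + [12, -28] = [2, -3]

z = [2, -3]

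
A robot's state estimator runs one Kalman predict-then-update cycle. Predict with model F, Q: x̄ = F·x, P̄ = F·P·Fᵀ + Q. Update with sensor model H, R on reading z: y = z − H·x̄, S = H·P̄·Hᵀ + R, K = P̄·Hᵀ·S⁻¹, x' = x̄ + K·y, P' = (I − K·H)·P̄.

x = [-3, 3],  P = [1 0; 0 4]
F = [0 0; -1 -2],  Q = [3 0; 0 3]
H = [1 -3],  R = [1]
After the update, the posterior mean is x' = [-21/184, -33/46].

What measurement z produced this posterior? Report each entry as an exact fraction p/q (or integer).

x̄ = F·x = [0, -3]
P̄ = F·P·Fᵀ + Q = [3 0; 0 20]
S = H·P̄·Hᵀ + R = [184]
K = P̄·Hᵀ·S⁻¹ = [3/184; -15/46]
x' − x̄ = [-21/184, 105/46] = K·y
y = (KᵀK)⁻¹·Kᵀ·(x' − x̄) = [-7]
z = y + H·x̄ = [-7] + [9] = [2]

z = [2]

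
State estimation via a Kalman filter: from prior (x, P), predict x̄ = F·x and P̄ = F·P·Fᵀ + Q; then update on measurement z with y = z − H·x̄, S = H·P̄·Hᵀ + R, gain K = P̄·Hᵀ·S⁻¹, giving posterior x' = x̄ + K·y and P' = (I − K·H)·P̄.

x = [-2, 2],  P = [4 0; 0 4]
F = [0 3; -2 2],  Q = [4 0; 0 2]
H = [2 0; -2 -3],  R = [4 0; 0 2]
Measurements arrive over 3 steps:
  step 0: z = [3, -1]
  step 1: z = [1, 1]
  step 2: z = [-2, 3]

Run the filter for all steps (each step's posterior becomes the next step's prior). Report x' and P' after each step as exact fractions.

step 0: x̄ = F·x = [6, 8]
step 0: P̄ = F·P·Fᵀ + Q = [40 24; 24 34]
step 0: y = z − H·x̄ = [-9, 35]
step 0: S = H·P̄·Hᵀ + R = [164 -304; -304 756]
step 0: K = P̄·Hᵀ·S⁻¹ = [892/1973 -38/1973; -582/1973 -1251/3946]
step 0: x' = x̄ + K·y = [2480/1973, -1741/3946]
step 0: P' = (I − K·H)·P̄ = [1784/1973 -1164/1973; -1164/1973 1193/1973]
step 1: x̄ = F·x = [-5223/3946, -6701/1973]
step 1: P̄ = F·P·Fᵀ + Q = [18629/1973 14142/1973; 14142/1973 25166/1973]
step 1: y = z − H·x̄ = [7196/1973, -23353/1973]
step 1: S = H·P̄·Hᵀ + R = [82408/1973 -159368/1973; -159368/1973 474660/1973]
step 1: K = P̄·Hᵀ·S⁻¹ = [315877/869084 -19921/434542; -49326/217271 -128133/434542]
step 1: x' = x̄ + K·y = [118331/217271, -319045/434542]
step 1: P' = (I − K·H)·P̄ = [315877/434542 -98652/217271; -98652/217271 108479/217271]
step 2: x̄ = F·x = [-957135/434542, -555707/217271]
step 2: P̄ = F·P·Fᵀ + Q = [1845395/217271 1242786/217271; 1242786/217271 2289428/217271]
step 2: y = z − H·x̄ = [522593/217271, -1972443/217271]
step 2: S = H·P̄·Hᵀ + R = [8250664/217271 -14838296/217271; -14838296/217271 43334406/217271]
step 2: K = P̄·Hᵀ·S⁻¹ = [57360023/158054452 -1854787/39513613; -17883483/79027226 -11590902/39513613]
step 2: x' = x̄ + K·y = [-142816717/158054452, -34689299/79027226]
step 2: P' = (I − K·H)·P̄ = [57360023/79027226 -17883483/39513613; -17883483/39513613 19649590/39513613]

step 0: x' = [2480/1973, -1741/3946], P' = [1784/1973 -1164/1973; -1164/1973 1193/1973]
step 1: x' = [118331/217271, -319045/434542], P' = [315877/434542 -98652/217271; -98652/217271 108479/217271]
step 2: x' = [-142816717/158054452, -34689299/79027226], P' = [57360023/79027226 -17883483/39513613; -17883483/39513613 19649590/39513613]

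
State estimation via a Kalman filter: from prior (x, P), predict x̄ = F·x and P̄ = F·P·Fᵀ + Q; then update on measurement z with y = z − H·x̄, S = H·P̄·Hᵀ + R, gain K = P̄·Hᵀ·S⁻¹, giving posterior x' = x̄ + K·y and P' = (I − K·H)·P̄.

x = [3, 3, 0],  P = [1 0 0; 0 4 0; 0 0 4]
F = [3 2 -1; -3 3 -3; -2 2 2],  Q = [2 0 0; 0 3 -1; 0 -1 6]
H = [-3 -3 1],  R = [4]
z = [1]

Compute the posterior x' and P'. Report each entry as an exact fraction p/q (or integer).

x' = [14963/1525, -15088/1525, 966/1525]
P' = [17691/1525 -15241/1525 6662/1525; -15241/1525 20516/1525 14513/1525; 6662/1525 14513/1525 63609/1525]

x̄ = F·x = [15, 0, 0]
P̄ = F·P·Fᵀ + Q = [31 27 2; 27 84 5; 2 5 42]
y = z − H·x̄ = [46]
S = H·P̄·Hᵀ + R = [1525]
K = P̄·Hᵀ·S⁻¹ = [-172/1525; -328/1525; 21/1525]
x' = x̄ + K·y = [14963/1525, -15088/1525, 966/1525]
P' = (I − K·H)·P̄ = [17691/1525 -15241/1525 6662/1525; -15241/1525 20516/1525 14513/1525; 6662/1525 14513/1525 63609/1525]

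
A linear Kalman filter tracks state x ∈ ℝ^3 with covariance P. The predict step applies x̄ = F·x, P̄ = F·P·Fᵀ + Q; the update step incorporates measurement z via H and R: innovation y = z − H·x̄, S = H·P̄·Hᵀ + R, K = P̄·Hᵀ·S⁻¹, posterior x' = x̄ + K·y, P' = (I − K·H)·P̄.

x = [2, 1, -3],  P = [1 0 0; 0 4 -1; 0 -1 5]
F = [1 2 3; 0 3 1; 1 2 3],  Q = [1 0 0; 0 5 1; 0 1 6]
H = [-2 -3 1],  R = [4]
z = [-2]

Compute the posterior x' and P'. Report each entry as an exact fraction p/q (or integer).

x̄ = F·x = [-5, 0, -5]
P̄ = F·P·Fᵀ + Q = [51 28 50; 28 40 29; 50 29 56]
y = z − H·x̄ = [-7]
S = H·P̄·Hᵀ + R = [586]
K = P̄·Hᵀ·S⁻¹ = [-68/293; -147/586; -131/586]
x' = x̄ + K·y = [-989/293, 1029/586, -2013/586]
P' = (I − K·H)·P̄ = [5695/293 -1792/293 5742/293; -1792/293 1831/586 -2263/586; 5742/293 -2263/586 15655/586]

x' = [-989/293, 1029/586, -2013/586]
P' = [5695/293 -1792/293 5742/293; -1792/293 1831/586 -2263/586; 5742/293 -2263/586 15655/586]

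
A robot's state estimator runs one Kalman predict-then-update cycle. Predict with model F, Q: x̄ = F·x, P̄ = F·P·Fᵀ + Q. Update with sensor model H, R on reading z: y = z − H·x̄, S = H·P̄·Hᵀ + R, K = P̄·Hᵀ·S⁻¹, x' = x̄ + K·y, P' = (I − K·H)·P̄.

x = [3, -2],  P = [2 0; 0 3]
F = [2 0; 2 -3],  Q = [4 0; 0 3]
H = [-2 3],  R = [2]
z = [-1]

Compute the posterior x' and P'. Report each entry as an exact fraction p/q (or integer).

x' = [6, 551/148]
P' = [12 8; 8 411/74]

x̄ = F·x = [6, 12]
P̄ = F·P·Fᵀ + Q = [12 8; 8 38]
y = z − H·x̄ = [-25]
S = H·P̄·Hᵀ + R = [296]
K = P̄·Hᵀ·S⁻¹ = [0; 49/148]
x' = x̄ + K·y = [6, 551/148]
P' = (I − K·H)·P̄ = [12 8; 8 411/74]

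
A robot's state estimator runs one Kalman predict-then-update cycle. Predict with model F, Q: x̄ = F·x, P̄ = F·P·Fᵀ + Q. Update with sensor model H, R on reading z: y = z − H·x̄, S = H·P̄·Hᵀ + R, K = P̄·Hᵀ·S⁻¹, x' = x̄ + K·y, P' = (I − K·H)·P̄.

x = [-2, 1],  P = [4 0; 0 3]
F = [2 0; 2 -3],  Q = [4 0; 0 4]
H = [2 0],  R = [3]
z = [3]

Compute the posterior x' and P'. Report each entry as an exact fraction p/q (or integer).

x' = [108/83, -229/83]
P' = [60/83 48/83; 48/83 2877/83]

x̄ = F·x = [-4, -7]
P̄ = F·P·Fᵀ + Q = [20 16; 16 47]
y = z − H·x̄ = [11]
S = H·P̄·Hᵀ + R = [83]
K = P̄·Hᵀ·S⁻¹ = [40/83; 32/83]
x' = x̄ + K·y = [108/83, -229/83]
P' = (I − K·H)·P̄ = [60/83 48/83; 48/83 2877/83]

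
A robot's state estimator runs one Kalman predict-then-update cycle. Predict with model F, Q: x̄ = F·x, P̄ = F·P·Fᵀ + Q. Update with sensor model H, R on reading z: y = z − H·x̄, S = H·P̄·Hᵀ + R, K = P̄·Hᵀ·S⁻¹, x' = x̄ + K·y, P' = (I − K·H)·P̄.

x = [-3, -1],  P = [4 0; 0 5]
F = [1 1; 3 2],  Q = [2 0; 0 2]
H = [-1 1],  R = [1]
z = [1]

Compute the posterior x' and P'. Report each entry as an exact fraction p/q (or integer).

x' = [-8/13, 1/13]
P' = [165/26 88/13; 88/13 106/13]

x̄ = F·x = [-4, -11]
P̄ = F·P·Fᵀ + Q = [11 22; 22 58]
y = z − H·x̄ = [8]
S = H·P̄·Hᵀ + R = [26]
K = P̄·Hᵀ·S⁻¹ = [11/26; 18/13]
x' = x̄ + K·y = [-8/13, 1/13]
P' = (I − K·H)·P̄ = [165/26 88/13; 88/13 106/13]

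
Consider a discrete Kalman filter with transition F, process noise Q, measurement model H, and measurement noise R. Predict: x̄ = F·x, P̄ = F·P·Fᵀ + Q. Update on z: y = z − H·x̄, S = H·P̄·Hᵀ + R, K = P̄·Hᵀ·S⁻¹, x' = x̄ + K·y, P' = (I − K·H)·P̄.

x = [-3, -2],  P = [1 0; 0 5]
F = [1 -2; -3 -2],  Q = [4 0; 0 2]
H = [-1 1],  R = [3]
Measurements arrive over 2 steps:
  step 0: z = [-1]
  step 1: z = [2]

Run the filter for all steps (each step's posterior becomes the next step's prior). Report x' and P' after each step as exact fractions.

step 0: x̄ = F·x = [1, 13]
step 0: P̄ = F·P·Fᵀ + Q = [25 17; 17 31]
step 0: y = z − H·x̄ = [-13]
step 0: S = H·P̄·Hᵀ + R = [25]
step 0: K = P̄·Hᵀ·S⁻¹ = [-8/25; 14/25]
step 0: x' = x̄ + K·y = [129/25, 143/25]
step 0: P' = (I − K·H)·P̄ = [561/25 537/25; 537/25 579/25]
step 1: x̄ = F·x = [-157/25, -673/25]
step 1: P̄ = F·P·Fᵀ + Q = [829/25 2781/25; 2781/25 13859/25]
step 1: y = z − H·x̄ = [566/25]
step 1: S = H·P̄·Hᵀ + R = [9201/25]
step 1: K = P̄·Hᵀ·S⁻¹ = [1952/9201; 11078/9201]
step 1: x' = x̄ + K·y = [-13589/9201, 3115/9201]
step 1: P' = (I − K·H)·P̄ = [152693/9201 158549/9201; 158549/9201 191783/9201]

step 0: x' = [129/25, 143/25], P' = [561/25 537/25; 537/25 579/25]
step 1: x' = [-13589/9201, 3115/9201], P' = [152693/9201 158549/9201; 158549/9201 191783/9201]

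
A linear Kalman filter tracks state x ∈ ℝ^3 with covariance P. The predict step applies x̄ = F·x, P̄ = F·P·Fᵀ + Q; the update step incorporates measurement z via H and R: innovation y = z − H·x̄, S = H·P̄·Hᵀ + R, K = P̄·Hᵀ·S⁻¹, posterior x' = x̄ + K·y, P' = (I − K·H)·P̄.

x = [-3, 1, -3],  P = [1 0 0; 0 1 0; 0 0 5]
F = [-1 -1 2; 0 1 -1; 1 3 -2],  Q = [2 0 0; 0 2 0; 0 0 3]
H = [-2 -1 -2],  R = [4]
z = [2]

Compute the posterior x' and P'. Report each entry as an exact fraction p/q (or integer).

x' = [-57/28, 13/7, 13/28]
P' = [1223/56 -121/14 -1003/56; -121/14 38/7 89/14; -1003/56 89/14 887/56]

x̄ = F·x = [-4, 4, 6]
P̄ = F·P·Fᵀ + Q = [24 -11 -24; -11 8 13; -24 13 33]
y = z − H·x̄ = [10]
S = H·P̄·Hᵀ + R = [56]
K = P̄·Hᵀ·S⁻¹ = [11/56; -3/14; -31/56]
x' = x̄ + K·y = [-57/28, 13/7, 13/28]
P' = (I − K·H)·P̄ = [1223/56 -121/14 -1003/56; -121/14 38/7 89/14; -1003/56 89/14 887/56]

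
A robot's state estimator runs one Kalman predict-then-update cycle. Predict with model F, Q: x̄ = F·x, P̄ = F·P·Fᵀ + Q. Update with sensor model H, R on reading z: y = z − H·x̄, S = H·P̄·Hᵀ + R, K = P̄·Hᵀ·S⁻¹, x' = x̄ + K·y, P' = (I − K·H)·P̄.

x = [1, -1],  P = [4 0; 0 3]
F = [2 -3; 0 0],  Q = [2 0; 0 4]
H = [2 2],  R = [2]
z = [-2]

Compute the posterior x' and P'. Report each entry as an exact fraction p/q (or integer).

x̄ = F·x = [5, 0]
P̄ = F·P·Fᵀ + Q = [45 0; 0 4]
y = z − H·x̄ = [-12]
S = H·P̄·Hᵀ + R = [198]
K = P̄·Hᵀ·S⁻¹ = [5/11; 4/99]
x' = x̄ + K·y = [-5/11, -16/33]
P' = (I − K·H)·P̄ = [45/11 -40/11; -40/11 364/99]

x' = [-5/11, -16/33]
P' = [45/11 -40/11; -40/11 364/99]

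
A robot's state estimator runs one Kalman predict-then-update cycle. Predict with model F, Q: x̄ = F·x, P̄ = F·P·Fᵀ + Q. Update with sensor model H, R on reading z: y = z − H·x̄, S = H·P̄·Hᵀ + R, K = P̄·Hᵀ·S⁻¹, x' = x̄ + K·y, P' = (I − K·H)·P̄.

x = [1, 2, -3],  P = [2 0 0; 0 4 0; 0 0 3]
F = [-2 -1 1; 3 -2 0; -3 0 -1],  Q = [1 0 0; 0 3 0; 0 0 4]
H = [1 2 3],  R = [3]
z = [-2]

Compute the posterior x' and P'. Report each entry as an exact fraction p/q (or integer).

x̄ = F·x = [-7, -1, 0]
P̄ = F·P·Fᵀ + Q = [16 -4 9; -4 37 -18; 9 -18 25]
y = z − H·x̄ = [7]
S = H·P̄·Hᵀ + R = [214]
K = P̄·Hᵀ·S⁻¹ = [35/214; 8/107; 24/107]
x' = x̄ + K·y = [-1253/214, -51/107, 168/107]
P' = (I − K·H)·P̄ = [2199/214 -708/107 123/107; -708/107 3831/107 -2310/107; 123/107 -2310/107 1523/107]

x' = [-1253/214, -51/107, 168/107]
P' = [2199/214 -708/107 123/107; -708/107 3831/107 -2310/107; 123/107 -2310/107 1523/107]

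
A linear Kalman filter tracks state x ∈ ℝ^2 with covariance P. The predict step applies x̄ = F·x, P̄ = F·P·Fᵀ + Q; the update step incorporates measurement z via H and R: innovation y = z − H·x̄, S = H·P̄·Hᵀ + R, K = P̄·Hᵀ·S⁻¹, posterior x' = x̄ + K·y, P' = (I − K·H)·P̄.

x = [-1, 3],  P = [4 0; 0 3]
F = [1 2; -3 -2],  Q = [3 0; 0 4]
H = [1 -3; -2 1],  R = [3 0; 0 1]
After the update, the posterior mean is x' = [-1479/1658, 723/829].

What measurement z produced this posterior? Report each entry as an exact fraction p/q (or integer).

x̄ = F·x = [5, -3]
P̄ = F·P·Fᵀ + Q = [19 -24; -24 52]
S = H·P̄·Hᵀ + R = [634 -362; -362 225]
K = P̄·Hᵀ·S⁻¹ = [-1969/11606 -3183/5803; -2150/5803 -880/5803]
x' − x̄ = [-9769/1658, 3210/829] = K·y
y = (KᵀK)⁻¹·Kᵀ·(x' − x̄) = [-17, 16]
z = y + H·x̄ = [-17, 16] + [14, -13] = [-3, 3]

z = [-3, 3]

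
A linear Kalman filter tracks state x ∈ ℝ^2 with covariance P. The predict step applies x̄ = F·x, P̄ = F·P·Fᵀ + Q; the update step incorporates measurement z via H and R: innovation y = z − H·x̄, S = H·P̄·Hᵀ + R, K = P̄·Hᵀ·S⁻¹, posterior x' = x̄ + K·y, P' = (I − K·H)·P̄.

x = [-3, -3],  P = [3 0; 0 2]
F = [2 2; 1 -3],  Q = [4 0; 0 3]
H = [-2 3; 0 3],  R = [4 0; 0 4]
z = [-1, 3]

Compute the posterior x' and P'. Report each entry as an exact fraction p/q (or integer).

x̄ = F·x = [-12, 6]
P̄ = F·P·Fᵀ + Q = [24 -6; -6 24]
y = z − H·x̄ = [-43, -15]
S = H·P̄·Hᵀ + R = [388 252; 252 220]
K = P̄·Hᵀ·S⁻¹ = [-312/683 603/1366; 21/1366 423/1366]
x' = x̄ + K·y = [1395/1366, 474/683]
P' = (I − K·H)·P̄ = [1227/683 402/683; 402/683 282/683]

x' = [1395/1366, 474/683]
P' = [1227/683 402/683; 402/683 282/683]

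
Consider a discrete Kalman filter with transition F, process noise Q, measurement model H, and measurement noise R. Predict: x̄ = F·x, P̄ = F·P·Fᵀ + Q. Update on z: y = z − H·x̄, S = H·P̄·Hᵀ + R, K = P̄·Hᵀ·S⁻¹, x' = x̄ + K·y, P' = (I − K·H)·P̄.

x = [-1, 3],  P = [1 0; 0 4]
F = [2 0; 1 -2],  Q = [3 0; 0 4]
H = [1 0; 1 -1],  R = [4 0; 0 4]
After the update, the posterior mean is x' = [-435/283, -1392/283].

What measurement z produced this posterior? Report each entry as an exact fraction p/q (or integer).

z = [-1, 3]

x̄ = F·x = [-2, -7]
P̄ = F·P·Fᵀ + Q = [7 2; 2 21]
S = H·P̄·Hᵀ + R = [11 5; 5 28]
K = P̄·Hᵀ·S⁻¹ = [171/283 20/283; 151/283 -219/283]
x' − x̄ = [131/283, 589/283] = K·y
y = (KᵀK)⁻¹·Kᵀ·(x' − x̄) = [1, -2]
z = y + H·x̄ = [1, -2] + [-2, 5] = [-1, 3]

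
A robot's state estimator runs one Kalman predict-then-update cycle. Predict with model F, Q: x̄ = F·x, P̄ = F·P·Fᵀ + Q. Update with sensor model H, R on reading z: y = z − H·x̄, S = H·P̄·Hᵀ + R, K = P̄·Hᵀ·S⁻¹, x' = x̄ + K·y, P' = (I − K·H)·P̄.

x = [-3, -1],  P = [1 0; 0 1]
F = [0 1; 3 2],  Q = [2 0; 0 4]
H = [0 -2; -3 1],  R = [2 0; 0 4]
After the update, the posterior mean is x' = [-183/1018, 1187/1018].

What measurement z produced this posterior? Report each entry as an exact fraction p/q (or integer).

x̄ = F·x = [-1, -11]
P̄ = F·P·Fᵀ + Q = [3 2; 2 17]
S = H·P̄·Hᵀ + R = [70 -22; -22 36]
K = P̄·Hᵀ·S⁻¹ = [-149/1018 -289/1018; -491/1018 11/1018]
x' − x̄ = [835/1018, 12385/1018] = K·y
y = (KᵀK)⁻¹·Kᵀ·(x' − x̄) = [-25, 10]
z = y + H·x̄ = [-25, 10] + [22, -8] = [-3, 2]

z = [-3, 2]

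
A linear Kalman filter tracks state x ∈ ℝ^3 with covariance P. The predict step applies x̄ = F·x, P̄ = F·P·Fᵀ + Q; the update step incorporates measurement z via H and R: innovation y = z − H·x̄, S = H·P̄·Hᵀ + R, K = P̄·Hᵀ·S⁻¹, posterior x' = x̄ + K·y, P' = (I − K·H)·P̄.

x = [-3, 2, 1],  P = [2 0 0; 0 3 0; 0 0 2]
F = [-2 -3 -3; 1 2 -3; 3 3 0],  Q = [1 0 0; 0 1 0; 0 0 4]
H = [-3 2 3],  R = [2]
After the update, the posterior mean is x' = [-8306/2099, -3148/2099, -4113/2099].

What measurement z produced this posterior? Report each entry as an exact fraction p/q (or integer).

x̄ = F·x = [-3, -2, -3]
P̄ = F·P·Fᵀ + Q = [54 -4 -39; -4 33 24; -39 24 49]
S = H·P̄·Hᵀ + R = [2099]
K = P̄·Hᵀ·S⁻¹ = [-287/2099; 150/2099; 312/2099]
x' − x̄ = [-2009/2099, 1050/2099, 2184/2099] = K·y
y = (KᵀK)⁻¹·Kᵀ·(x' − x̄) = [7]
z = y + H·x̄ = [7] + [-4] = [3]

z = [3]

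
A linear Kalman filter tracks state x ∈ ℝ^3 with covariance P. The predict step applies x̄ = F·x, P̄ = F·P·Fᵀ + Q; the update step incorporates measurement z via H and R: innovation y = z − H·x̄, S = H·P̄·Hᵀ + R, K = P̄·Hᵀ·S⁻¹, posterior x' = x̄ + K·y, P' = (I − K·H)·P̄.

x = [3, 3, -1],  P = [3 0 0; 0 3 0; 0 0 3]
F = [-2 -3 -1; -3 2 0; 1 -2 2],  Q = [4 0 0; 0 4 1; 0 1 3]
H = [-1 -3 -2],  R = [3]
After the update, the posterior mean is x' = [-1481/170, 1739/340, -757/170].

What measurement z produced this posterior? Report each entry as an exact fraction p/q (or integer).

x̄ = F·x = [-14, -3, -5]
P̄ = F·P·Fᵀ + Q = [46 0 6; 0 43 -20; 6 -20 30]
S = H·P̄·Hᵀ + R = [340]
K = P̄·Hᵀ·S⁻¹ = [-29/170; -89/340; -3/170]
x' − x̄ = [899/170, 2759/340, 93/170] = K·y
y = (KᵀK)⁻¹·Kᵀ·(x' − x̄) = [-31]
z = y + H·x̄ = [-31] + [33] = [2]

z = [2]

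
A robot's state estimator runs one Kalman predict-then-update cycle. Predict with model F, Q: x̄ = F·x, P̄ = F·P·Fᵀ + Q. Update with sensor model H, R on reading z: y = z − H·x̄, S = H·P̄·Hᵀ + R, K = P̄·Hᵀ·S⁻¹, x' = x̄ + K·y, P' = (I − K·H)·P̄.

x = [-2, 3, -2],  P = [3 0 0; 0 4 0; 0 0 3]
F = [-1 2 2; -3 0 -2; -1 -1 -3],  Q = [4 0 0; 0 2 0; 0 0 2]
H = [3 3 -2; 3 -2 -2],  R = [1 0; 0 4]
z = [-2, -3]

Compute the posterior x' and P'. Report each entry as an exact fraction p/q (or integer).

x̄ = F·x = [4, 10, 5]
P̄ = F·P·Fᵀ + Q = [35 -3 -23; -3 41 27; -23 27 36]
y = z − H·x̄ = [-34, 15]
S = H·P̄·Hᵀ + R = [727 426; 426 1155]
K = P̄·Hᵀ·S⁻¹ = [32376/219403 53647/658209; 43690/219403 -130975/658209; 4590/219403 -38735/219403]
x' = x̄ + K·y = [45063/219403, 53695/219403, 359930/219403]
P' = (I − K·H)·P̄ = [822560/658209 -23492/658209 383346/219403; -23492/658209 130994/658209 31906/219403; 383346/219403 31906/219403 620583/219403]

x' = [45063/219403, 53695/219403, 359930/219403]
P' = [822560/658209 -23492/658209 383346/219403; -23492/658209 130994/658209 31906/219403; 383346/219403 31906/219403 620583/219403]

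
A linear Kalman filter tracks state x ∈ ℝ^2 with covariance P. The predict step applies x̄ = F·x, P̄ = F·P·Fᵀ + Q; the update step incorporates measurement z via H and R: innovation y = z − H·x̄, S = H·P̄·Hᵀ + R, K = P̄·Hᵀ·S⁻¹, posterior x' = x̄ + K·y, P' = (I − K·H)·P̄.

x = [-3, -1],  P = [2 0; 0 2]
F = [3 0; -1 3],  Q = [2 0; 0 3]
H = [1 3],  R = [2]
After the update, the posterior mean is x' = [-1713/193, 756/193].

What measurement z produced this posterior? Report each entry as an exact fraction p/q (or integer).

z = [3]

x̄ = F·x = [-9, 0]
P̄ = F·P·Fᵀ + Q = [20 -6; -6 23]
S = H·P̄·Hᵀ + R = [193]
K = P̄·Hᵀ·S⁻¹ = [2/193; 63/193]
x' − x̄ = [24/193, 756/193] = K·y
y = (KᵀK)⁻¹·Kᵀ·(x' − x̄) = [12]
z = y + H·x̄ = [12] + [-9] = [3]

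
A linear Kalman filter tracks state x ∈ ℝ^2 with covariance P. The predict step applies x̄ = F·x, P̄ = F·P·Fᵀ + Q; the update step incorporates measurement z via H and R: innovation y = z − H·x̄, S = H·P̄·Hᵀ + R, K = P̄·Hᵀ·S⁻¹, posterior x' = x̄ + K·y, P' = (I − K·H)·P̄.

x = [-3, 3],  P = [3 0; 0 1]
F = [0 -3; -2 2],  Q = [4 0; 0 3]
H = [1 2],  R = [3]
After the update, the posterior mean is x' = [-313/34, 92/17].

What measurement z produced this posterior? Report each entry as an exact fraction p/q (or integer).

x̄ = F·x = [-9, 12]
P̄ = F·P·Fᵀ + Q = [13 -6; -6 19]
S = H·P̄·Hᵀ + R = [68]
K = P̄·Hᵀ·S⁻¹ = [1/68; 8/17]
x' − x̄ = [-7/34, -112/17] = K·y
y = (KᵀK)⁻¹·Kᵀ·(x' − x̄) = [-14]
z = y + H·x̄ = [-14] + [15] = [1]

z = [1]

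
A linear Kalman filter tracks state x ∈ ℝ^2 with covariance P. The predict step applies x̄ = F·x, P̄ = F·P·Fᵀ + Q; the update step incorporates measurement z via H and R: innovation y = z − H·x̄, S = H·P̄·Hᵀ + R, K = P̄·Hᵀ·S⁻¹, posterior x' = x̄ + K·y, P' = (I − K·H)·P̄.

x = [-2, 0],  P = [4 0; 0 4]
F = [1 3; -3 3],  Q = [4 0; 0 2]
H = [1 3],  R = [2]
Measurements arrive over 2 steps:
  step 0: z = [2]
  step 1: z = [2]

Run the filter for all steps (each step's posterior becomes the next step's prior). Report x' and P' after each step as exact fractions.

step 0: x' = [-417/107, 423/214], P' = [3026/107 -999/107; -999/107 707/214]
step 1: x' = [105355/54868, 483/13717], P' = [655865/109736 -109233/54868; -109233/54868 12143/13717]

step 0: x̄ = F·x = [-2, 6]
step 0: P̄ = F·P·Fᵀ + Q = [44 24; 24 74]
step 0: y = z − H·x̄ = [-14]
step 0: S = H·P̄·Hᵀ + R = [856]
step 0: K = P̄·Hᵀ·S⁻¹ = [29/214; 123/428]
step 0: x' = x̄ + K·y = [-417/107, 423/214]
step 0: P' = (I − K·H)·P̄ = [3026/107 -999/107; -999/107 707/214]
step 1: x̄ = F·x = [435/214, 3771/214]
step 1: P̄ = F·P·Fᵀ + Q = [1283/214 195/214; 195/214 97223/214]
step 1: y = z − H·x̄ = [-5660/107]
step 1: S = H·P̄·Hᵀ + R = [438944/107]
step 1: K = P̄·Hᵀ·S⁻¹ = [467/219472; 36483/109736]
step 1: x' = x̄ + K·y = [105355/54868, 483/13717]
step 1: P' = (I − K·H)·P̄ = [655865/109736 -109233/54868; -109233/54868 12143/13717]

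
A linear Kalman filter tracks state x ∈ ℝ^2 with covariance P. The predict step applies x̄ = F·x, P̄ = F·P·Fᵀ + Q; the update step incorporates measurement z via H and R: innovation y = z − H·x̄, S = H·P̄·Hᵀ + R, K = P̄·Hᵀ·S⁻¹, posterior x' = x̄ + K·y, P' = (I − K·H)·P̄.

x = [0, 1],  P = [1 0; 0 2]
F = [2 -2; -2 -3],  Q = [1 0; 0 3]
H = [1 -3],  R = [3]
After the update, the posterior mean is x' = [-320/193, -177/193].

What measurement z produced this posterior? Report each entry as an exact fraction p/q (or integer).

x̄ = F·x = [-2, -3]
P̄ = F·P·Fᵀ + Q = [13 8; 8 25]
S = H·P̄·Hᵀ + R = [193]
K = P̄·Hᵀ·S⁻¹ = [-11/193; -67/193]
x' − x̄ = [66/193, 402/193] = K·y
y = (KᵀK)⁻¹·Kᵀ·(x' − x̄) = [-6]
z = y + H·x̄ = [-6] + [7] = [1]

z = [1]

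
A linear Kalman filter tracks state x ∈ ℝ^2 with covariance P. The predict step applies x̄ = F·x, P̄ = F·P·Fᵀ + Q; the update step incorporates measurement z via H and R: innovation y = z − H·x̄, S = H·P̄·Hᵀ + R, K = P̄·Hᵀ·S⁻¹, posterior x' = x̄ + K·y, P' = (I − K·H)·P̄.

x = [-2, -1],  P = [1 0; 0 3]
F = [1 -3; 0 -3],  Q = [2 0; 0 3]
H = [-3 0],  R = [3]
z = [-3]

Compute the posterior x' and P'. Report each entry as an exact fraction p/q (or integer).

x' = [1, 3]
P' = [30/91 27/91; 27/91 543/91]

x̄ = F·x = [1, 3]
P̄ = F·P·Fᵀ + Q = [30 27; 27 30]
y = z − H·x̄ = [0]
S = H·P̄·Hᵀ + R = [273]
K = P̄·Hᵀ·S⁻¹ = [-30/91; -27/91]
x' = x̄ + K·y = [1, 3]
P' = (I − K·H)·P̄ = [30/91 27/91; 27/91 543/91]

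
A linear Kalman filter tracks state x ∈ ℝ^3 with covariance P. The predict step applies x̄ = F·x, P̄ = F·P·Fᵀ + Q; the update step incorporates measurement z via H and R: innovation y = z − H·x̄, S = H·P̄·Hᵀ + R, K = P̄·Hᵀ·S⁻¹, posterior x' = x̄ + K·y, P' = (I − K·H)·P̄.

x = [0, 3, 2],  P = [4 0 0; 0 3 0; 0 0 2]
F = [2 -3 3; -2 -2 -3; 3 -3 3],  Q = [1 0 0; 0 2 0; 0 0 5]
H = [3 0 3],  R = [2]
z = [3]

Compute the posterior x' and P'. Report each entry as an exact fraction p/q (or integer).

x' = [75/368, -597/46, 291/368]
P' = [5263/2576 743/322 -5001/2576; 743/322 6828/161 -753/322; -5001/2576 -753/322 5311/2576]

x̄ = F·x = [-3, -12, -3]
P̄ = F·P·Fᵀ + Q = [62 -16 69; -16 48 -24; 69 -24 86]
y = z − H·x̄ = [21]
S = H·P̄·Hᵀ + R = [2576]
K = P̄·Hᵀ·S⁻¹ = [393/2576; -15/322; 465/2576]
x' = x̄ + K·y = [75/368, -597/46, 291/368]
P' = (I − K·H)·P̄ = [5263/2576 743/322 -5001/2576; 743/322 6828/161 -753/322; -5001/2576 -753/322 5311/2576]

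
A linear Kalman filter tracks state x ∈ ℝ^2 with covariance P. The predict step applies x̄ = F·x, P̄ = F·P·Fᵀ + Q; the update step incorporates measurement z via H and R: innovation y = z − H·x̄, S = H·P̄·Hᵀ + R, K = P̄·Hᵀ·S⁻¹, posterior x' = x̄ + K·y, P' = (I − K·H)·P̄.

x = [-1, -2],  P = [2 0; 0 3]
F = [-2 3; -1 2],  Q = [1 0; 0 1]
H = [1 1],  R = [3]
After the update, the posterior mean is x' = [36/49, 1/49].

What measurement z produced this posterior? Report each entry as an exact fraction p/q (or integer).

x̄ = F·x = [-4, -3]
P̄ = F·P·Fᵀ + Q = [36 22; 22 15]
S = H·P̄·Hᵀ + R = [98]
K = P̄·Hᵀ·S⁻¹ = [29/49; 37/98]
x' − x̄ = [232/49, 148/49] = K·y
y = (KᵀK)⁻¹·Kᵀ·(x' − x̄) = [8]
z = y + H·x̄ = [8] + [-7] = [1]

z = [1]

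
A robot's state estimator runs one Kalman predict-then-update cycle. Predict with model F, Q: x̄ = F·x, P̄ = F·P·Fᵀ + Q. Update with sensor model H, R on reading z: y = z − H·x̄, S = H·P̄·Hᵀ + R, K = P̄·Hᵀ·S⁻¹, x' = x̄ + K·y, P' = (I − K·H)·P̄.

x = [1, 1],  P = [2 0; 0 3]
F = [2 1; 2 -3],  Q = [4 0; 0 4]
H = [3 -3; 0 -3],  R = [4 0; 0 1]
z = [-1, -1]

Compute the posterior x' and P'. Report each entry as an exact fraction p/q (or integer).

x' = [633/6152, 2161/6152]
P' = [6585/12304 1313/12304; 1313/12304 1353/12304]

x̄ = F·x = [3, -1]
P̄ = F·P·Fᵀ + Q = [15 -1; -1 39]
y = z − H·x̄ = [-13, -4]
S = H·P̄·Hᵀ + R = [508 360; 360 352]
K = P̄·Hᵀ·S⁻¹ = [1977/6152 -3939/12304; -15/6152 -4059/12304]
x' = x̄ + K·y = [633/6152, 2161/6152]
P' = (I − K·H)·P̄ = [6585/12304 1313/12304; 1313/12304 1353/12304]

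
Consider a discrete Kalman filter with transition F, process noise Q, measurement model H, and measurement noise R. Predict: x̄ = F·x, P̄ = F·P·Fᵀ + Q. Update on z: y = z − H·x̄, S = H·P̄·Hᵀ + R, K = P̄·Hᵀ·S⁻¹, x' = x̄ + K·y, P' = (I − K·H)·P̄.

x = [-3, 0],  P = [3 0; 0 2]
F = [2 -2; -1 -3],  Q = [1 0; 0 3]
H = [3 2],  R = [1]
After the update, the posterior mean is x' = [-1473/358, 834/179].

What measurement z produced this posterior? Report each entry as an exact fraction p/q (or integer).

z = [-3]

x̄ = F·x = [-6, 3]
P̄ = F·P·Fᵀ + Q = [21 6; 6 24]
S = H·P̄·Hᵀ + R = [358]
K = P̄·Hᵀ·S⁻¹ = [75/358; 33/179]
x' − x̄ = [675/358, 297/179] = K·y
y = (KᵀK)⁻¹·Kᵀ·(x' − x̄) = [9]
z = y + H·x̄ = [9] + [-12] = [-3]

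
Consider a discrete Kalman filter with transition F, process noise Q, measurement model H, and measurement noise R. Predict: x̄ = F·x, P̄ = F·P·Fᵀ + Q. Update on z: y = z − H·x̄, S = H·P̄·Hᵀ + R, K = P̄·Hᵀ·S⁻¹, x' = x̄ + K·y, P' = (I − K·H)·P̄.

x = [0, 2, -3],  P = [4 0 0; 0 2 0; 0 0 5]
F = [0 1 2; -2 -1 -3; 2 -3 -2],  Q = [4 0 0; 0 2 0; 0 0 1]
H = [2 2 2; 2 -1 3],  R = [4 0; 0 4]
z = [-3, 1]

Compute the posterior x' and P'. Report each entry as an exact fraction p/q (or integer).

x' = [-12187/12472, -25345/24944, 14421/24944]
P' = [65433/6236 -37845/12472 -98935/12472; -37845/12472 41433/24944 55619/24944; -98935/12472 55619/24944 157297/24944]

x̄ = F·x = [-4, 7, 0]
P̄ = F·P·Fᵀ + Q = [26 -32 -26; -32 65 20; -26 20 55]
y = z − H·x̄ = [-9, 16]
S = H·P̄·Hᵀ + R = [284 60; 60 364]
K = P̄·Hᵀ·S⁻¹ = [-2957/12472 693/12472; 10681/24944 -6489/24944; 7523/24944 5133/24944]
x' = x̄ + K·y = [-12187/12472, -25345/24944, 14421/24944]
P' = (I − K·H)·P̄ = [65433/6236 -37845/12472 -98935/12472; -37845/12472 41433/24944 55619/24944; -98935/12472 55619/24944 157297/24944]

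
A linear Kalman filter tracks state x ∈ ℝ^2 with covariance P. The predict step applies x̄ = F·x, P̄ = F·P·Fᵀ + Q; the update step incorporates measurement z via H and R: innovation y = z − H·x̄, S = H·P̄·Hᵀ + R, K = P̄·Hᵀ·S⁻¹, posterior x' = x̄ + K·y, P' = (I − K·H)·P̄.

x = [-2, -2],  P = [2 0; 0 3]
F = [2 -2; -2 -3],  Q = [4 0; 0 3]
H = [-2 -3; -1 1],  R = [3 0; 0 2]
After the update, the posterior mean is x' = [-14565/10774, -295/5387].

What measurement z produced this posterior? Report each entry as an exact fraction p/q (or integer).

z = [3, 1]

x̄ = F·x = [0, 10]
P̄ = F·P·Fᵀ + Q = [24 10; 10 38]
S = H·P̄·Hᵀ + R = [561 -56; -56 44]
K = P̄·Hᵀ·S⁻¹ = [-1054/5387 -6111/10774; -1082/5387 2051/5387]
x' − x̄ = [-14565/10774, -54165/5387] = K·y
y = (KᵀK)⁻¹·Kᵀ·(x' − x̄) = [33, -9]
z = y + H·x̄ = [33, -9] + [-30, 10] = [3, 1]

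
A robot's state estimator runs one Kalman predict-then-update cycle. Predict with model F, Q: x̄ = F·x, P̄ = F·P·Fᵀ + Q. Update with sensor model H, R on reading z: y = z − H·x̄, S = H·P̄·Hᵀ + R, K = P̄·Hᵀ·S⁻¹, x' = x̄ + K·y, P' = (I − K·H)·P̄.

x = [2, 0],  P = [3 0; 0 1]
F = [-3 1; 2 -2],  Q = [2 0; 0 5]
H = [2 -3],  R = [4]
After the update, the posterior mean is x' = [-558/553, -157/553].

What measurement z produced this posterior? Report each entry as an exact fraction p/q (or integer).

z = [-1]

x̄ = F·x = [-6, 4]
P̄ = F·P·Fᵀ + Q = [30 -20; -20 21]
S = H·P̄·Hᵀ + R = [553]
K = P̄·Hᵀ·S⁻¹ = [120/553; -103/553]
x' − x̄ = [2760/553, -2369/553] = K·y
y = (KᵀK)⁻¹·Kᵀ·(x' − x̄) = [23]
z = y + H·x̄ = [23] + [-24] = [-1]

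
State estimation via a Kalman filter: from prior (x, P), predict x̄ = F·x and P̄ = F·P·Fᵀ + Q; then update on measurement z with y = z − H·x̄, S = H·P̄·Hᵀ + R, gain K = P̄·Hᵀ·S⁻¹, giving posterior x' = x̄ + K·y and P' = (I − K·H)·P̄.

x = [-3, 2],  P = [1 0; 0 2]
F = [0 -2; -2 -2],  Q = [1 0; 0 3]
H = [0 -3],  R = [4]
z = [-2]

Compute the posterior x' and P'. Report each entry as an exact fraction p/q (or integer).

x̄ = F·x = [-4, 2]
P̄ = F·P·Fᵀ + Q = [9 8; 8 15]
y = z − H·x̄ = [4]
S = H·P̄·Hᵀ + R = [139]
K = P̄·Hᵀ·S⁻¹ = [-24/139; -45/139]
x' = x̄ + K·y = [-652/139, 98/139]
P' = (I − K·H)·P̄ = [675/139 32/139; 32/139 60/139]

x' = [-652/139, 98/139]
P' = [675/139 32/139; 32/139 60/139]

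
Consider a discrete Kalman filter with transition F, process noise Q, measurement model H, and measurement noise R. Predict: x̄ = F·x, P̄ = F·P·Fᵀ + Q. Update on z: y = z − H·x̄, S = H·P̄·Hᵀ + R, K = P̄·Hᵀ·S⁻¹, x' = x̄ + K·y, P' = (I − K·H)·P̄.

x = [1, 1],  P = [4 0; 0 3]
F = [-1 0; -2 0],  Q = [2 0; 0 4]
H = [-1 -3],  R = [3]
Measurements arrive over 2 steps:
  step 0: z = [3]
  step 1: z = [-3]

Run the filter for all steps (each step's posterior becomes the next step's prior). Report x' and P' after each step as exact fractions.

step 0: x' = [-39/79, -202/237], P' = [174/79 -48/79; -48/79 116/237]
step 1: x' = [5181/11765, 10074/11765], P' = [25476/11765 -7116/11765; -7116/11765 5756/11765]

step 0: x̄ = F·x = [-1, -2]
step 0: P̄ = F·P·Fᵀ + Q = [6 8; 8 20]
step 0: y = z − H·x̄ = [-4]
step 0: S = H·P̄·Hᵀ + R = [237]
step 0: K = P̄·Hᵀ·S⁻¹ = [-10/79; -68/237]
step 0: x' = x̄ + K·y = [-39/79, -202/237]
step 0: P' = (I − K·H)·P̄ = [174/79 -48/79; -48/79 116/237]
step 1: x̄ = F·x = [39/79, 78/79]
step 1: P̄ = F·P·Fᵀ + Q = [332/79 348/79; 348/79 1012/79]
step 1: y = z − H·x̄ = [36/79]
step 1: S = H·P̄·Hᵀ + R = [11765/79]
step 1: K = P̄·Hᵀ·S⁻¹ = [-1376/11765; -3384/11765]
step 1: x' = x̄ + K·y = [5181/11765, 10074/11765]
step 1: P' = (I − K·H)·P̄ = [25476/11765 -7116/11765; -7116/11765 5756/11765]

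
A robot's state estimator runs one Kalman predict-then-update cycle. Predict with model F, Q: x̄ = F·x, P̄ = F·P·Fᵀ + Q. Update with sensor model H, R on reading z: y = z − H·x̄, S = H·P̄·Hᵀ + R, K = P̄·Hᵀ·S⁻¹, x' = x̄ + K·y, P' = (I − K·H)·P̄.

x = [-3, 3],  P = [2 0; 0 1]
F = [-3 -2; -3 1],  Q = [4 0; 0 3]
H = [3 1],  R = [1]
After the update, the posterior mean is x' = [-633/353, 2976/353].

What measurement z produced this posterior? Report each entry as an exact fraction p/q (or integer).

z = [3]

x̄ = F·x = [3, 12]
P̄ = F·P·Fᵀ + Q = [26 16; 16 22]
S = H·P̄·Hᵀ + R = [353]
K = P̄·Hᵀ·S⁻¹ = [94/353; 70/353]
x' − x̄ = [-1692/353, -1260/353] = K·y
y = (KᵀK)⁻¹·Kᵀ·(x' − x̄) = [-18]
z = y + H·x̄ = [-18] + [21] = [3]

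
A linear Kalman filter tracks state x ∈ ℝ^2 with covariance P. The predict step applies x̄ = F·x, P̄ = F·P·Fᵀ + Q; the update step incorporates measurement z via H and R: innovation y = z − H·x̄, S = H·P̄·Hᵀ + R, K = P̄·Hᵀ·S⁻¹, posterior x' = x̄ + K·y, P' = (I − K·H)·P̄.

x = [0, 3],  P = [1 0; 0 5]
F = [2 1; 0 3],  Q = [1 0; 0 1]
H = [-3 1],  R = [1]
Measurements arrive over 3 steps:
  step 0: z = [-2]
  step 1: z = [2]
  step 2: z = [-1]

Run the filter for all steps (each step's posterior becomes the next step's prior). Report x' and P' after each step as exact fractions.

step 0: x' = [171/47, 421/47], P' = [245/47 720/47; 720/47 2161/47]
step 1: x' = [-24787/9337, -56807/9337], P' = [40045/9337 112734/9337; 112734/9337 325289/9337]
step 2: x' = [2463934/1544327, 6005534/1544327], P' = [6042257/1544327 16941816/1544327; 16941816/1544327 48805573/1544327]

step 0: x̄ = F·x = [3, 9]
step 0: P̄ = F·P·Fᵀ + Q = [10 15; 15 46]
step 0: y = z − H·x̄ = [-2]
step 0: S = H·P̄·Hᵀ + R = [47]
step 0: K = P̄·Hᵀ·S⁻¹ = [-15/47; 1/47]
step 0: x' = x̄ + K·y = [171/47, 421/47]
step 0: P' = (I − K·H)·P̄ = [245/47 720/47; 720/47 2161/47]
step 1: x̄ = F·x = [763/47, 1263/47]
step 1: P̄ = F·P·Fᵀ + Q = [6068/47 10803/47; 10803/47 19496/47]
step 1: y = z − H·x̄ = [1120/47]
step 1: S = H·P̄·Hᵀ + R = [9337/47]
step 1: K = P̄·Hᵀ·S⁻¹ = [-7401/9337; -12913/9337]
step 1: x' = x̄ + K·y = [-24787/9337, -56807/9337]
step 1: P' = (I − K·H)·P̄ = [40045/9337 112734/9337; 112734/9337 325289/9337]
step 2: x̄ = F·x = [-106381/9337, -170421/9337]
step 2: P̄ = F·P·Fᵀ + Q = [945742/9337 1652271/9337; 1652271/9337 2936938/9337]
step 2: y = z − H·x̄ = [-158059/9337]
step 2: S = H·P̄·Hᵀ + R = [1544327/9337]
step 2: K = P̄·Hᵀ·S⁻¹ = [-1184955/1544327; -2019875/1544327]
step 2: x' = x̄ + K·y = [2463934/1544327, 6005534/1544327]
step 2: P' = (I − K·H)·P̄ = [6042257/1544327 16941816/1544327; 16941816/1544327 48805573/1544327]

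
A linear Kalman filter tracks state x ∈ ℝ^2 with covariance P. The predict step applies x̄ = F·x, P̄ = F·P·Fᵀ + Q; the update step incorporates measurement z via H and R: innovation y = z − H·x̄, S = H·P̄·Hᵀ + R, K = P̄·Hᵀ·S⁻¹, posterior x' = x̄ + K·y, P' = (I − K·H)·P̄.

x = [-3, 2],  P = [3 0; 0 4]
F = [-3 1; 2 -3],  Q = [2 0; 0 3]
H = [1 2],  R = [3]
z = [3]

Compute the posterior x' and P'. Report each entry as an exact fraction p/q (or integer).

x̄ = F·x = [11, -12]
P̄ = F·P·Fᵀ + Q = [33 -30; -30 51]
y = z − H·x̄ = [16]
S = H·P̄·Hᵀ + R = [120]
K = P̄·Hᵀ·S⁻¹ = [-9/40; 3/5]
x' = x̄ + K·y = [37/5, -12/5]
P' = (I − K·H)·P̄ = [1077/40 -69/5; -69/5 39/5]

x' = [37/5, -12/5]
P' = [1077/40 -69/5; -69/5 39/5]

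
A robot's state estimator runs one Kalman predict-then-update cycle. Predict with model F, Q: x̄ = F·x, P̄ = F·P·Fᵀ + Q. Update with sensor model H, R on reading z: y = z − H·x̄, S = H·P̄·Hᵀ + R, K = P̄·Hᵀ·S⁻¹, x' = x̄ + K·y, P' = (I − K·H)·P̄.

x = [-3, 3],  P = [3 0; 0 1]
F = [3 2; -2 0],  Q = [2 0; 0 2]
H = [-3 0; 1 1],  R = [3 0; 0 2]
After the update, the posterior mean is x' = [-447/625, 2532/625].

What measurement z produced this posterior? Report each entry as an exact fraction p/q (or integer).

x̄ = F·x = [-3, 6]
P̄ = F·P·Fᵀ + Q = [33 -18; -18 14]
S = H·P̄·Hᵀ + R = [300 -45; -45 13]
K = P̄·Hᵀ·S⁻¹ = [-204/625 3/125; 174/625 82/125]
x' − x̄ = [1428/625, -1218/625] = K·y
y = (KᵀK)⁻¹·Kᵀ·(x' − x̄) = [-7, 0]
z = y + H·x̄ = [-7, 0] + [9, 3] = [2, 3]

z = [2, 3]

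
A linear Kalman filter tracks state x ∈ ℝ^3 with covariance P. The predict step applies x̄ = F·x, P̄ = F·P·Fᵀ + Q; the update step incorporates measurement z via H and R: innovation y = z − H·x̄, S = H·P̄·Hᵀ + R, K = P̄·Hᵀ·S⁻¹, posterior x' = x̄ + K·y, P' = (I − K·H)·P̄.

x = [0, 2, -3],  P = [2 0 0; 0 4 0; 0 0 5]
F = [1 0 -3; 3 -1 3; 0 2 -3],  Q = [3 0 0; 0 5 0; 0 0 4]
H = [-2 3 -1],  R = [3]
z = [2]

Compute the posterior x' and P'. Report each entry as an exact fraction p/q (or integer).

x̄ = F·x = [9, -11, 13]
P̄ = F·P·Fᵀ + Q = [50 -39 45; -39 72 -53; 45 -53 65]
y = z − H·x̄ = [66]
S = H·P̄·Hᵀ + R = [1882]
K = P̄·Hᵀ·S⁻¹ = [-131/941; 347/1882; -157/941]
x' = x̄ + K·y = [-177/941, 1100/941, 1871/941]
P' = (I − K·H)·P̄ = [12728/941 8758/941 1211/941; 8758/941 15095/1882 4606/941; 1211/941 4606/941 11867/941]

x' = [-177/941, 1100/941, 1871/941]
P' = [12728/941 8758/941 1211/941; 8758/941 15095/1882 4606/941; 1211/941 4606/941 11867/941]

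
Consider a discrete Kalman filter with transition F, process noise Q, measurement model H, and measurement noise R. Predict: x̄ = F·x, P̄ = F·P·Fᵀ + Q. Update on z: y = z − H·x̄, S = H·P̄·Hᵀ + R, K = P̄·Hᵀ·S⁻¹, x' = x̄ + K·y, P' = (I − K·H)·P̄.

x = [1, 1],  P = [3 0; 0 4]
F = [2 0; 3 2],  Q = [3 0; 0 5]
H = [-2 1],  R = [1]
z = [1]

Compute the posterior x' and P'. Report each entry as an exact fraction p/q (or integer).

x̄ = F·x = [2, 5]
P̄ = F·P·Fᵀ + Q = [15 18; 18 48]
y = z − H·x̄ = [0]
S = H·P̄·Hᵀ + R = [37]
K = P̄·Hᵀ·S⁻¹ = [-12/37; 12/37]
x' = x̄ + K·y = [2, 5]
P' = (I − K·H)·P̄ = [411/37 810/37; 810/37 1632/37]

x' = [2, 5]
P' = [411/37 810/37; 810/37 1632/37]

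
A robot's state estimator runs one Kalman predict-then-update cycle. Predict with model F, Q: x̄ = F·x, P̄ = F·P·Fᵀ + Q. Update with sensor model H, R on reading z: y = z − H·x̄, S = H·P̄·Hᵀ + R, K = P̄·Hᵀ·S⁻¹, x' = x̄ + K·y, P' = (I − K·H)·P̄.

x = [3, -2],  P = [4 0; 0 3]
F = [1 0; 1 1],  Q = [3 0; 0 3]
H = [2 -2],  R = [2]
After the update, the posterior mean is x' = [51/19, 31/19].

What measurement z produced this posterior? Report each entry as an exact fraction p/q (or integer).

z = [2]

x̄ = F·x = [3, 1]
P̄ = F·P·Fᵀ + Q = [7 4; 4 10]
S = H·P̄·Hᵀ + R = [38]
K = P̄·Hᵀ·S⁻¹ = [3/19; -6/19]
x' − x̄ = [-6/19, 12/19] = K·y
y = (KᵀK)⁻¹·Kᵀ·(x' − x̄) = [-2]
z = y + H·x̄ = [-2] + [4] = [2]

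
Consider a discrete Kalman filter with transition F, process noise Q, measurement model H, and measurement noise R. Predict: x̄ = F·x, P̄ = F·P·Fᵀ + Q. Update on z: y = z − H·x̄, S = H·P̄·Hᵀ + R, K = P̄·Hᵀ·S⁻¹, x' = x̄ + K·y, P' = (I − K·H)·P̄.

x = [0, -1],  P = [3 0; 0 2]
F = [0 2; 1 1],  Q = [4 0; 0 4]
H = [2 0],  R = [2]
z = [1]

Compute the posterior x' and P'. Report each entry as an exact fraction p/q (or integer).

x̄ = F·x = [-2, -1]
P̄ = F·P·Fᵀ + Q = [12 4; 4 9]
y = z − H·x̄ = [5]
S = H·P̄·Hᵀ + R = [50]
K = P̄·Hᵀ·S⁻¹ = [12/25; 4/25]
x' = x̄ + K·y = [2/5, -1/5]
P' = (I − K·H)·P̄ = [12/25 4/25; 4/25 193/25]

x' = [2/5, -1/5]
P' = [12/25 4/25; 4/25 193/25]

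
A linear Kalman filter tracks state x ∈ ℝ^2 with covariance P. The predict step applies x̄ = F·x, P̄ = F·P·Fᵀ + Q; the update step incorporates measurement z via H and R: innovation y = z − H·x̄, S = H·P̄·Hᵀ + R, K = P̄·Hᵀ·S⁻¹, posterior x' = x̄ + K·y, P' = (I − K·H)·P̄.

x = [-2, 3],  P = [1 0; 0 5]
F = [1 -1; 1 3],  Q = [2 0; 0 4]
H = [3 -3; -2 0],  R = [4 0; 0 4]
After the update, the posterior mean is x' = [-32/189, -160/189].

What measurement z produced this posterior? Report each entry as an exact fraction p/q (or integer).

z = [2, -1]

x̄ = F·x = [-5, 7]
P̄ = F·P·Fᵀ + Q = [8 -14; -14 50]
S = H·P̄·Hᵀ + R = [778 -132; -132 36]
K = P̄·Hᵀ·S⁻¹ = [11/441 -467/1323; -134/441 -445/1323]
x' − x̄ = [913/189, -1483/189] = K·y
y = (KᵀK)⁻¹·Kᵀ·(x' − x̄) = [38, -11]
z = y + H·x̄ = [38, -11] + [-36, 10] = [2, -1]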